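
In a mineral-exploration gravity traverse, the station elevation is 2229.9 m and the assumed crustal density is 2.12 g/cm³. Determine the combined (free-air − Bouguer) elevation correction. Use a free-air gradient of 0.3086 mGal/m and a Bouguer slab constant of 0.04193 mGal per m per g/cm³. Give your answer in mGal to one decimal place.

489.9

Combined gradient = 0.3086 − 0.04193 × 2.12 = 0.2197084 mGal/m
Combined elevation correction = 0.2197084 × 2229.9 = 489.9 mGal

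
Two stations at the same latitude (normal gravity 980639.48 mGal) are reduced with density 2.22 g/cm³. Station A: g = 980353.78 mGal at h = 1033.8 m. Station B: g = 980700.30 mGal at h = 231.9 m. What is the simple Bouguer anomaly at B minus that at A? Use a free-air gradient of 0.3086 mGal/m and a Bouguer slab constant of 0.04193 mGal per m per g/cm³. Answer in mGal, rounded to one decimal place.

173.7

Δg_SB(A) = 980353.78 − 980639.48 + 0.3086×1033.8 − 0.04193×2.22×1033.8 = -62.90 mGal
Δg_SB(B) = 980700.30 − 980639.48 + 0.3086×231.9 − 0.04193×2.22×231.9 = 110.80 mGal
Difference = 110.80 − (-62.90) = 173.70 mGal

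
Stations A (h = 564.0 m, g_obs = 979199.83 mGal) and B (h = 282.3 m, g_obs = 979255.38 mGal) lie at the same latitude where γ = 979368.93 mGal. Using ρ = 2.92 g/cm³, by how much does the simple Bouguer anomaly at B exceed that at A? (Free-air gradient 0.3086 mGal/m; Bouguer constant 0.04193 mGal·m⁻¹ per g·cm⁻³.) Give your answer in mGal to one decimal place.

Δg_SB(A) = 979199.83 − 979368.93 + 0.3086×564.0 − 0.04193×2.92×564.0 = -64.10 mGal
Δg_SB(B) = 979255.38 − 979368.93 + 0.3086×282.3 − 0.04193×2.92×282.3 = -61.00 mGal
Difference = -61.00 − (-64.10) = 3.10 mGal

3.1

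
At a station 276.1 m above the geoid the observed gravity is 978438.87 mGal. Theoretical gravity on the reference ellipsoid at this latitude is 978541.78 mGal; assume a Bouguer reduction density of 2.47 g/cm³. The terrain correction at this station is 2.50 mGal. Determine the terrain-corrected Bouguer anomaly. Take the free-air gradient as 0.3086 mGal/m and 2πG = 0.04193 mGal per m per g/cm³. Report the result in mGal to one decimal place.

-43.8

Free-air correction = 0.3086 × 276.1 = 85.20 mGal
Free-air anomaly = 978438.87 − 978541.78 + (85.20) = -17.71 mGal
Bouguer slab correction = 0.04193 × 2.47 × 276.1 = 28.59 mGal
Simple Bouguer anomaly = -17.71 − (28.59) = -46.30 mGal
Complete Bouguer anomaly = -46.30 + 2.50 = -43.80 mGal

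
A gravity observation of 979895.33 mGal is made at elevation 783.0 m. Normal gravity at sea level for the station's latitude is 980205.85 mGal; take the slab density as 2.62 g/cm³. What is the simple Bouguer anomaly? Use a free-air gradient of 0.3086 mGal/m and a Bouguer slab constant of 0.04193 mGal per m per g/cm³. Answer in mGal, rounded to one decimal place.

-154.9

Free-air correction = 0.3086 × 783.0 = 241.63 mGal
Free-air anomaly = 979895.33 − 980205.85 + (241.63) = -68.89 mGal
Bouguer slab correction = 0.04193 × 2.62 × 783.0 = 86.02 mGal
Simple Bouguer anomaly = -68.89 − (86.02) = -154.91 mGal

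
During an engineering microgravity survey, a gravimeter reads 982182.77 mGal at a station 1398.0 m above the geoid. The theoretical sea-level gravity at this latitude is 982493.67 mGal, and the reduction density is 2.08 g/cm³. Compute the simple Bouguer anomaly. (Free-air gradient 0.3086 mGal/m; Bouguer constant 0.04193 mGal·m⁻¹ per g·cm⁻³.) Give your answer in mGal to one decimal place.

Free-air correction = 0.3086 × 1398.0 = 431.42 mGal
Free-air anomaly = 982182.77 − 982493.67 + (431.42) = 120.52 mGal
Bouguer slab correction = 0.04193 × 2.08 × 1398.0 = 121.93 mGal
Simple Bouguer anomaly = 120.52 − (121.93) = -1.41 mGal

-1.4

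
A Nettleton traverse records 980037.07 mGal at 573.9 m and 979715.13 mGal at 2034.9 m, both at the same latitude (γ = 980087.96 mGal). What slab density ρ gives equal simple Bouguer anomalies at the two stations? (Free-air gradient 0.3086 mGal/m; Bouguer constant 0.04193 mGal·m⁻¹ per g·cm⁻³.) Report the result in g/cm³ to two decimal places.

Δg_obs = 979715.13 − 980037.07 = -321.94 mGal over Δh = 2034.9 − 573.9 = 1461.0 m
Equal Bouguer anomalies ⇒ Δg_obs + (0.3086 − 0.04193ρ)·Δh = 0
0.3086 − 0.04193ρ = −Δg_obs/Δh = 0.22036
ρ = (0.3086 − 0.22036) / 0.04193 = 2.10 g/cm³

2.10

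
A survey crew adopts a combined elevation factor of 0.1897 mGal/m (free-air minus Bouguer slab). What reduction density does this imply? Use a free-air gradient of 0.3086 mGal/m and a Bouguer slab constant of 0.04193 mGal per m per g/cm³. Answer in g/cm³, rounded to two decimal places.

0.1897 = 0.3086 − 0.04193 × ρ
ρ = (0.3086 − 0.1897) / 0.04193 = 2.84 g/cm³

2.84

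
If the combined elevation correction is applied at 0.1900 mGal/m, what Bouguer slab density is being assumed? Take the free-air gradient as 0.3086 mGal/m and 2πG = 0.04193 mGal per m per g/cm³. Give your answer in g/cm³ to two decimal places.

0.1900 = 0.3086 − 0.04193 × ρ
ρ = (0.3086 − 0.1900) / 0.04193 = 2.83 g/cm³

2.83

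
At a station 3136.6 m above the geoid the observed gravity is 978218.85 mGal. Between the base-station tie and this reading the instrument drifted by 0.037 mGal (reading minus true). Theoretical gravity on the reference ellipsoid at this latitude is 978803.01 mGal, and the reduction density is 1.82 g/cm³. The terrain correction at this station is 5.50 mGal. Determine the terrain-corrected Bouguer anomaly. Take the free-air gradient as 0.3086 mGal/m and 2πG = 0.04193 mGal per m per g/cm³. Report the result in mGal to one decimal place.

149.9

Drift-corrected reading = 978218.85 − (0.037) = 978218.813 mGal
Free-air correction = 0.3086 × 3136.6 = 967.95 mGal
Free-air anomaly = 978218.813 − 978803.01 + (967.95) = 383.753 mGal
Bouguer slab correction = 0.04193 × 1.82 × 3136.6 = 239.36 mGal
Simple Bouguer anomaly = 383.753 − (239.36) = 144.393 mGal
Complete Bouguer anomaly = 144.393 + 5.50 = 149.893 mGal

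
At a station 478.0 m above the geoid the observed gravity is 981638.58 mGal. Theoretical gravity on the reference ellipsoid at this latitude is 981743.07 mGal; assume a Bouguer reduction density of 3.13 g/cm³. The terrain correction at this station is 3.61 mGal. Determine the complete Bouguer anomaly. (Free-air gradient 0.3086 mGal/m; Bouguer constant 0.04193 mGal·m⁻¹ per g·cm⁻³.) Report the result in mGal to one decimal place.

Free-air correction = 0.3086 × 478.0 = 147.51 mGal
Free-air anomaly = 981638.58 − 981743.07 + (147.51) = 43.02 mGal
Bouguer slab correction = 0.04193 × 3.13 × 478.0 = 62.73 mGal
Simple Bouguer anomaly = 43.02 − (62.73) = -19.71 mGal
Complete Bouguer anomaly = -19.71 + 3.61 = -16.10 mGal

-16.1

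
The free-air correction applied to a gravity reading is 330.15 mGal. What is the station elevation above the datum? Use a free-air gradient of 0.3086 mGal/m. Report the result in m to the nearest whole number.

1070

h = 330.15 / 0.3086 = 1069.83 m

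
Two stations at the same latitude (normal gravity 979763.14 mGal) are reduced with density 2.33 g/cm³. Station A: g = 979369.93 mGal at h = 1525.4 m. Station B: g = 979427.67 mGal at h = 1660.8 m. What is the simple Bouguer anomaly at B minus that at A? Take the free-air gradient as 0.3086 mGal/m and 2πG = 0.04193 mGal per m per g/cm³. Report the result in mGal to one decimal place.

86.3

Δg_SB(A) = 979369.93 − 979763.14 + 0.3086×1525.4 − 0.04193×2.33×1525.4 = -71.50 mGal
Δg_SB(B) = 979427.67 − 979763.14 + 0.3086×1660.8 − 0.04193×2.33×1660.8 = 14.80 mGal
Difference = 14.80 − (-71.50) = 86.30 mGal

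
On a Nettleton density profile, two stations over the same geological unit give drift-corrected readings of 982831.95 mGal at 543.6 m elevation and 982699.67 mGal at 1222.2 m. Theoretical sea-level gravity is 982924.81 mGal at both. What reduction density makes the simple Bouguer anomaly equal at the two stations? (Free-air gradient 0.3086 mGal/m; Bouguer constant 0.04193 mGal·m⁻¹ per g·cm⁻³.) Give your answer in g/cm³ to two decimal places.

Δg_obs = 982699.67 − 982831.95 = -132.28 mGal over Δh = 1222.2 − 543.6 = 678.6 m
Equal Bouguer anomalies ⇒ Δg_obs + (0.3086 − 0.04193ρ)·Δh = 0
0.3086 − 0.04193ρ = −Δg_obs/Δh = 0.19493
ρ = (0.3086 − 0.19493) / 0.04193 = 2.71 g/cm³

2.71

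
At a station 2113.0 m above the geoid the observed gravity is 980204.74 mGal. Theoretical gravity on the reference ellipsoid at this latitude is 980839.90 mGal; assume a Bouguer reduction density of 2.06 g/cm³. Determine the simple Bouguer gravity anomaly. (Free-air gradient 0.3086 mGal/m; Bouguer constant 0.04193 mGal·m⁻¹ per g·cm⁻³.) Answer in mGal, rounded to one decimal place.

-165.6

Free-air correction = 0.3086 × 2113.0 = 652.07 mGal
Free-air anomaly = 980204.74 − 980839.90 + (652.07) = 16.91 mGal
Bouguer slab correction = 0.04193 × 2.06 × 2113.0 = 182.51 mGal
Simple Bouguer anomaly = 16.91 − (182.51) = -165.60 mGal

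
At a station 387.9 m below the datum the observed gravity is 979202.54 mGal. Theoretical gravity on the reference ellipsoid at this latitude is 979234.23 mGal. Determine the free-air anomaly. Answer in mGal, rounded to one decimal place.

-151.4

Free-air correction = 0.3086 × -387.9 = -119.71 mGal
Free-air anomaly = 979202.54 − 979234.23 + (-119.71) = -151.40 mGal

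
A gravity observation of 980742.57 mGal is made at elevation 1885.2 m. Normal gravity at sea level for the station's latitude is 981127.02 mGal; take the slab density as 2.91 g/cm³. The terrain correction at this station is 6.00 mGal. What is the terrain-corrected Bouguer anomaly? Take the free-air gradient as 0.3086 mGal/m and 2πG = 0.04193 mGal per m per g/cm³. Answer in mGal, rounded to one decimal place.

Free-air correction = 0.3086 × 1885.2 = 581.77 mGal
Free-air anomaly = 980742.57 − 981127.02 + (581.77) = 197.32 mGal
Bouguer slab correction = 0.04193 × 2.91 × 1885.2 = 230.03 mGal
Simple Bouguer anomaly = 197.32 − (230.03) = -32.71 mGal
Complete Bouguer anomaly = -32.71 + 6.00 = -26.71 mGal

-26.7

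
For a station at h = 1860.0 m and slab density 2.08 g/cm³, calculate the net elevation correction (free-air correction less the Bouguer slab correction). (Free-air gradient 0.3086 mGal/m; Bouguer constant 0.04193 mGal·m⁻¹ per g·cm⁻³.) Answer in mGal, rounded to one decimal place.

Combined gradient = 0.3086 − 0.04193 × 2.08 = 0.2213856 mGal/m
Combined elevation correction = 0.2213856 × 1860.0 = 411.8 mGal

411.8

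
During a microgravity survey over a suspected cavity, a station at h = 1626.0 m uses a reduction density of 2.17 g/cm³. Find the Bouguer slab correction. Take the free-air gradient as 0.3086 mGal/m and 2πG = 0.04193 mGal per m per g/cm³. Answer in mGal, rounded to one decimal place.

Bouguer slab correction = 0.04193 × 2.17 × 1626.0 = 147.9 mGal

147.9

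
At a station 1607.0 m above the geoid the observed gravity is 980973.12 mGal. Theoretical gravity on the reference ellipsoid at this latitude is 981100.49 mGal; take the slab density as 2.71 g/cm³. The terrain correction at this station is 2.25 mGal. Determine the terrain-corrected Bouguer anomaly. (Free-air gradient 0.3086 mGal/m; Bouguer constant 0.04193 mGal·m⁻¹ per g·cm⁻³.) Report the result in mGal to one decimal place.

188.2

Free-air correction = 0.3086 × 1607.0 = 495.92 mGal
Free-air anomaly = 980973.12 − 981100.49 + (495.92) = 368.55 mGal
Bouguer slab correction = 0.04193 × 2.71 × 1607.0 = 182.60 mGal
Simple Bouguer anomaly = 368.55 − (182.60) = 185.95 mGal
Complete Bouguer anomaly = 185.95 + 2.25 = 188.20 mGal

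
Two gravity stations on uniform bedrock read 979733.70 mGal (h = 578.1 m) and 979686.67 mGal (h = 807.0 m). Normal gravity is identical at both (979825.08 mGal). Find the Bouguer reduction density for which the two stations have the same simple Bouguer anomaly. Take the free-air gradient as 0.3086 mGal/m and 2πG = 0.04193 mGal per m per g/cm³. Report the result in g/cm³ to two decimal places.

Δg_obs = 979686.67 − 979733.70 = -47.03 mGal over Δh = 807.0 − 578.1 = 228.9 m
Equal Bouguer anomalies ⇒ Δg_obs + (0.3086 − 0.04193ρ)·Δh = 0
0.3086 − 0.04193ρ = −Δg_obs/Δh = 0.20546
ρ = (0.3086 − 0.20546) / 0.04193 = 2.46 g/cm³

2.46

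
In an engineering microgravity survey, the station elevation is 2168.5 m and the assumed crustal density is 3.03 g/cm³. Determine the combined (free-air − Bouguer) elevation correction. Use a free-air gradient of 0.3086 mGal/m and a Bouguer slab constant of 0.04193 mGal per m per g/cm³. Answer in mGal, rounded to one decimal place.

Combined gradient = 0.3086 − 0.04193 × 3.03 = 0.1815521 mGal/m
Combined elevation correction = 0.1815521 × 2168.5 = 393.7 mGal

393.7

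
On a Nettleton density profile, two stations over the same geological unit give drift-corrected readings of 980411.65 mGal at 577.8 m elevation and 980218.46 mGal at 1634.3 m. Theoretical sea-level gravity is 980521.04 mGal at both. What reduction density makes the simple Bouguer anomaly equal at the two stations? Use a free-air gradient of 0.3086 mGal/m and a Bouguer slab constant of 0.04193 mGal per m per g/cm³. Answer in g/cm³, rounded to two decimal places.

Δg_obs = 980218.46 − 980411.65 = -193.19 mGal over Δh = 1634.3 − 577.8 = 1056.5 m
Equal Bouguer anomalies ⇒ Δg_obs + (0.3086 − 0.04193ρ)·Δh = 0
0.3086 − 0.04193ρ = −Δg_obs/Δh = 0.18286
ρ = (0.3086 − 0.18286) / 0.04193 = 3.00 g/cm³

3.00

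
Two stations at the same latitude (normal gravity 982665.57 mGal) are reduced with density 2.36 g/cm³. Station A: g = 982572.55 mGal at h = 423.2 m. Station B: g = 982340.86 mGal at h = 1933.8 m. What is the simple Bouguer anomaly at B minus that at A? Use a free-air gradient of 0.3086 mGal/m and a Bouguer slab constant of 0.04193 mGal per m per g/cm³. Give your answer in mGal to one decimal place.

Δg_SB(A) = 982572.55 − 982665.57 + 0.3086×423.2 − 0.04193×2.36×423.2 = -4.30 mGal
Δg_SB(B) = 982340.86 − 982665.57 + 0.3086×1933.8 − 0.04193×2.36×1933.8 = 80.70 mGal
Difference = 80.70 − (-4.30) = 85.00 mGal

85.0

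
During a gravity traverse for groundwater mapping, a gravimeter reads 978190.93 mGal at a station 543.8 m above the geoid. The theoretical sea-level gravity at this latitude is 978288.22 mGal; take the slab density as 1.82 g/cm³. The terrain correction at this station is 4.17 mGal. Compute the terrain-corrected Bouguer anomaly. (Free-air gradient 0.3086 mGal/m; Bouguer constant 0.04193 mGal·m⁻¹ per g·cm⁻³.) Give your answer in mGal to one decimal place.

33.2

Free-air correction = 0.3086 × 543.8 = 167.82 mGal
Free-air anomaly = 978190.93 − 978288.22 + (167.82) = 70.53 mGal
Bouguer slab correction = 0.04193 × 1.82 × 543.8 = 41.50 mGal
Simple Bouguer anomaly = 70.53 − (41.50) = 29.03 mGal
Complete Bouguer anomaly = 29.03 + 4.17 = 33.20 mGal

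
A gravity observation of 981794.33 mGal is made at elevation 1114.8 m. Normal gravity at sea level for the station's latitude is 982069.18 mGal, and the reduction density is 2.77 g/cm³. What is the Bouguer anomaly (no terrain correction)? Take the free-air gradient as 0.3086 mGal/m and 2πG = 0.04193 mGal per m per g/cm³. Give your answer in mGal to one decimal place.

-60.3

Free-air correction = 0.3086 × 1114.8 = 344.03 mGal
Free-air anomaly = 981794.33 − 982069.18 + (344.03) = 69.18 mGal
Bouguer slab correction = 0.04193 × 2.77 × 1114.8 = 129.48 mGal
Simple Bouguer anomaly = 69.18 − (129.48) = -60.30 mGal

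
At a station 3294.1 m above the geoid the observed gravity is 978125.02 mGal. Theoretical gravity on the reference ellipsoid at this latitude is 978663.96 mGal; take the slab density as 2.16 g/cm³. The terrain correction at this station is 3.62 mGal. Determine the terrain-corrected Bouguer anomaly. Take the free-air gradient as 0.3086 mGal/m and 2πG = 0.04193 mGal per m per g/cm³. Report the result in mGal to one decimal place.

182.9

Free-air correction = 0.3086 × 3294.1 = 1016.56 mGal
Free-air anomaly = 978125.02 − 978663.96 + (1016.56) = 477.62 mGal
Bouguer slab correction = 0.04193 × 2.16 × 3294.1 = 298.34 mGal
Simple Bouguer anomaly = 477.62 − (298.34) = 179.28 mGal
Complete Bouguer anomaly = 179.28 + 3.62 = 182.90 mGal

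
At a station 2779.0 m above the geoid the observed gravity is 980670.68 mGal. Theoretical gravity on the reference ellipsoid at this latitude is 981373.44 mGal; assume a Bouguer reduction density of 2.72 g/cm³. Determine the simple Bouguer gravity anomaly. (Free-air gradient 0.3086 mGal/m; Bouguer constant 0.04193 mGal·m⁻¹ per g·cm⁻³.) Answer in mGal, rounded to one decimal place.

Free-air correction = 0.3086 × 2779.0 = 857.60 mGal
Free-air anomaly = 980670.68 − 981373.44 + (857.60) = 154.84 mGal
Bouguer slab correction = 0.04193 × 2.72 × 2779.0 = 316.94 mGal
Simple Bouguer anomaly = 154.84 − (316.94) = -162.10 mGal

-162.1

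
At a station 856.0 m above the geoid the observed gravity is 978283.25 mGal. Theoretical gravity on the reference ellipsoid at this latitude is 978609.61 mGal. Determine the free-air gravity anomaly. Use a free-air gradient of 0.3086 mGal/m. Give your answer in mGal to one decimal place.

-62.2

Free-air correction = 0.3086 × 856.0 = 264.16 mGal
Free-air anomaly = 978283.25 − 978609.61 + (264.16) = -62.20 mGal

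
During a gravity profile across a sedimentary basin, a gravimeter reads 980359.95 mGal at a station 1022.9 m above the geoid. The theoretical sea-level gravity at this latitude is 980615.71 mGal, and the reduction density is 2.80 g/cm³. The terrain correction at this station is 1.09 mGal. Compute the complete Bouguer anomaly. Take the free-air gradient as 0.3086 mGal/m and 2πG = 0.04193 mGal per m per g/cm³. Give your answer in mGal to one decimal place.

-59.1

Free-air correction = 0.3086 × 1022.9 = 315.67 mGal
Free-air anomaly = 980359.95 − 980615.71 + (315.67) = 59.91 mGal
Bouguer slab correction = 0.04193 × 2.80 × 1022.9 = 120.09 mGal
Simple Bouguer anomaly = 59.91 − (120.09) = -60.18 mGal
Complete Bouguer anomaly = -60.18 + 1.09 = -59.09 mGal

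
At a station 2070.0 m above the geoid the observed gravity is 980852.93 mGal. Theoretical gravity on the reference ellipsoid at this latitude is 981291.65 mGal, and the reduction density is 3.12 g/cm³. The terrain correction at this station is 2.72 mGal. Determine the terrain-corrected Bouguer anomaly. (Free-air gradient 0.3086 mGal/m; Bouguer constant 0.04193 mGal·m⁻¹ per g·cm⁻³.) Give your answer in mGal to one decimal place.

-68.0

Free-air correction = 0.3086 × 2070.0 = 638.80 mGal
Free-air anomaly = 980852.93 − 981291.65 + (638.80) = 200.08 mGal
Bouguer slab correction = 0.04193 × 3.12 × 2070.0 = 270.80 mGal
Simple Bouguer anomaly = 200.08 − (270.80) = -70.72 mGal
Complete Bouguer anomaly = -70.72 + 2.72 = -68.00 mGal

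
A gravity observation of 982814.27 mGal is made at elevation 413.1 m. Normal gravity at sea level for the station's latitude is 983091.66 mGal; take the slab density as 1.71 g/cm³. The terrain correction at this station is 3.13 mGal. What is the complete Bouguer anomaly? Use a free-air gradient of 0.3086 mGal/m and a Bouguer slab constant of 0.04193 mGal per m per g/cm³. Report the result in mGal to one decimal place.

-176.4

Free-air correction = 0.3086 × 413.1 = 127.48 mGal
Free-air anomaly = 982814.27 − 983091.66 + (127.48) = -149.91 mGal
Bouguer slab correction = 0.04193 × 1.71 × 413.1 = 29.62 mGal
Simple Bouguer anomaly = -149.91 − (29.62) = -179.53 mGal
Complete Bouguer anomaly = -179.53 + 3.13 = -176.40 mGal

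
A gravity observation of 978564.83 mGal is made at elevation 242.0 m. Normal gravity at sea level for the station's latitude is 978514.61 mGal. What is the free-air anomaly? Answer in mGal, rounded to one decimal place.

124.9

Free-air correction = 0.3086 × 242.0 = 74.68 mGal
Free-air anomaly = 978564.83 − 978514.61 + (74.68) = 124.90 mGal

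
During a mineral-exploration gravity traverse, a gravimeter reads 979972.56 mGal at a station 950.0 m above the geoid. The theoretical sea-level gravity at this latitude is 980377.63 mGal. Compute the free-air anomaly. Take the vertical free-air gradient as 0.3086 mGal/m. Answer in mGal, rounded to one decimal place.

Free-air correction = 0.3086 × 950.0 = 293.17 mGal
Free-air anomaly = 979972.56 − 980377.63 + (293.17) = -111.90 mGal

-111.9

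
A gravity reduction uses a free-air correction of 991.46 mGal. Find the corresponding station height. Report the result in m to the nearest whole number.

h = 991.46 / 0.3086 = 3212.77 m

3213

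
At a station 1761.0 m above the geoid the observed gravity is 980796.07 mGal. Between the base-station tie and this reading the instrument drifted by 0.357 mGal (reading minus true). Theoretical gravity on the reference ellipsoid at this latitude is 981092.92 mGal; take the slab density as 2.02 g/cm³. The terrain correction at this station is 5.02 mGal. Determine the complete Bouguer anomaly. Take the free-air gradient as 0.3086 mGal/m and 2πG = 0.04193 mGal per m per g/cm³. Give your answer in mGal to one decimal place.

Drift-corrected reading = 980796.07 − (0.357) = 980795.713 mGal
Free-air correction = 0.3086 × 1761.0 = 543.44 mGal
Free-air anomaly = 980795.713 − 981092.92 + (543.44) = 246.233 mGal
Bouguer slab correction = 0.04193 × 2.02 × 1761.0 = 149.15 mGal
Simple Bouguer anomaly = 246.233 − (149.15) = 97.083 mGal
Complete Bouguer anomaly = 97.083 + 5.02 = 102.103 mGal

102.1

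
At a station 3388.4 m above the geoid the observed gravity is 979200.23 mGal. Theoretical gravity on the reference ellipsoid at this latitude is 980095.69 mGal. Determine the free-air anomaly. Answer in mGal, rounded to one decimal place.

Free-air correction = 0.3086 × 3388.4 = 1045.66 mGal
Free-air anomaly = 979200.23 − 980095.69 + (1045.66) = 150.20 mGal

150.2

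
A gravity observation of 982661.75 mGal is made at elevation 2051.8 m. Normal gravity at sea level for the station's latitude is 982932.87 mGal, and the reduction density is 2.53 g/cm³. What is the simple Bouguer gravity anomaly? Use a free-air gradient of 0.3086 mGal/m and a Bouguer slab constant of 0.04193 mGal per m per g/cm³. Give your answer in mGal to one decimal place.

Free-air correction = 0.3086 × 2051.8 = 633.19 mGal
Free-air anomaly = 982661.75 − 982932.87 + (633.19) = 362.07 mGal
Bouguer slab correction = 0.04193 × 2.53 × 2051.8 = 217.66 mGal
Simple Bouguer anomaly = 362.07 − (217.66) = 144.41 mGal

144.4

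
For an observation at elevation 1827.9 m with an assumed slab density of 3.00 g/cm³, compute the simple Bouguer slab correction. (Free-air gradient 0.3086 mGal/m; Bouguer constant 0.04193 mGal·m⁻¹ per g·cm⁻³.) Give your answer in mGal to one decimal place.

Bouguer slab correction = 0.04193 × 3.00 × 1827.9 = 229.9 mGal

229.9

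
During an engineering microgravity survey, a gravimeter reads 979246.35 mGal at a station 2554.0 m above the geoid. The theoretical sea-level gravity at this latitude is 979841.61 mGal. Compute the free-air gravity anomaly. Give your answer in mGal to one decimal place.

Free-air correction = 0.3086 × 2554.0 = 788.16 mGal
Free-air anomaly = 979246.35 − 979841.61 + (788.16) = 192.90 mGal

192.9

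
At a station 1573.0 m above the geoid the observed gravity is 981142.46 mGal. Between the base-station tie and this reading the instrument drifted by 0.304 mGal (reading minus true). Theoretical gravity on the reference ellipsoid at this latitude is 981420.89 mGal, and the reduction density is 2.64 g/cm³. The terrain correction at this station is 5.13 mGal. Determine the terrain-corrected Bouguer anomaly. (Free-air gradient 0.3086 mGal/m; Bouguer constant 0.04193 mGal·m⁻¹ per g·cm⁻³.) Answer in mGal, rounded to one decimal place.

37.7

Drift-corrected reading = 981142.46 − (0.304) = 981142.156 mGal
Free-air correction = 0.3086 × 1573.0 = 485.43 mGal
Free-air anomaly = 981142.156 − 981420.89 + (485.43) = 206.696 mGal
Bouguer slab correction = 0.04193 × 2.64 × 1573.0 = 174.12 mGal
Simple Bouguer anomaly = 206.696 − (174.12) = 32.576 mGal
Complete Bouguer anomaly = 32.576 + 5.13 = 37.706 mGal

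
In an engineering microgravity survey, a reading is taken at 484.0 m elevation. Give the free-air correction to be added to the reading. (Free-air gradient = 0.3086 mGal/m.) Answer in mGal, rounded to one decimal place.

Free-air correction = 0.3086 × 484.0 = 149.4 mGal

149.4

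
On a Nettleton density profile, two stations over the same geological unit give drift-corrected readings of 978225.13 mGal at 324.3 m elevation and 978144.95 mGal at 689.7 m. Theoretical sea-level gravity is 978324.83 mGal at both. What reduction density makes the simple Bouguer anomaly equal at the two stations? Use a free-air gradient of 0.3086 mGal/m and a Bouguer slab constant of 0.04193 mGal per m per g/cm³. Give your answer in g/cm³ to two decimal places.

Δg_obs = 978144.95 − 978225.13 = -80.18 mGal over Δh = 689.7 − 324.3 = 365.4 m
Equal Bouguer anomalies ⇒ Δg_obs + (0.3086 − 0.04193ρ)·Δh = 0
0.3086 − 0.04193ρ = −Δg_obs/Δh = 0.21943
ρ = (0.3086 − 0.21943) / 0.04193 = 2.13 g/cm³

2.13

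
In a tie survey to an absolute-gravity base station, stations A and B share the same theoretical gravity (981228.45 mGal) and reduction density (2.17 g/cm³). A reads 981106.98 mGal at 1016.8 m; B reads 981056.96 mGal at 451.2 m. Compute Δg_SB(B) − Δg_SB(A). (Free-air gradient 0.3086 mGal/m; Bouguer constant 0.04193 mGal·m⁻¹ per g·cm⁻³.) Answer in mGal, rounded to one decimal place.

-173.1

Δg_SB(A) = 981106.98 − 981228.45 + 0.3086×1016.8 − 0.04193×2.17×1016.8 = 99.80 mGal
Δg_SB(B) = 981056.96 − 981228.45 + 0.3086×451.2 − 0.04193×2.17×451.2 = -73.30 mGal
Difference = -73.30 − (99.80) = -173.10 mGal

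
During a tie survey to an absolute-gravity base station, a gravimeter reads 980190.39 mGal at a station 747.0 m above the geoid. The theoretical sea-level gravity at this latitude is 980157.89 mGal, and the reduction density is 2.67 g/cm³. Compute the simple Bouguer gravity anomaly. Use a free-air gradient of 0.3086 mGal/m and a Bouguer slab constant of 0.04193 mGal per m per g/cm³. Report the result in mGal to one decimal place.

Free-air correction = 0.3086 × 747.0 = 230.52 mGal
Free-air anomaly = 980190.39 − 980157.89 + (230.52) = 263.02 mGal
Bouguer slab correction = 0.04193 × 2.67 × 747.0 = 83.63 mGal
Simple Bouguer anomaly = 263.02 − (83.63) = 179.39 mGal

179.4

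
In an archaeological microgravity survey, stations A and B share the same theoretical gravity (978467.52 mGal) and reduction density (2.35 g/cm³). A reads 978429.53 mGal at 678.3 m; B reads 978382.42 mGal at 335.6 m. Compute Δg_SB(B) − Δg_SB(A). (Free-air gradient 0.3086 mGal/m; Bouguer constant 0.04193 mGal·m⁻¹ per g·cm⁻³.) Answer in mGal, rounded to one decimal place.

-119.1

Δg_SB(A) = 978429.53 − 978467.52 + 0.3086×678.3 − 0.04193×2.35×678.3 = 104.50 mGal
Δg_SB(B) = 978382.42 − 978467.52 + 0.3086×335.6 − 0.04193×2.35×335.6 = -14.60 mGal
Difference = -14.60 − (104.50) = -119.10 mGal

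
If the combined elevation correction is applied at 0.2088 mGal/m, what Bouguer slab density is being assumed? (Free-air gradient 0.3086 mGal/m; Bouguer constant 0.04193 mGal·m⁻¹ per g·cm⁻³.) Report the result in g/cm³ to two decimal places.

2.38

0.2088 = 0.3086 − 0.04193 × ρ
ρ = (0.3086 − 0.2088) / 0.04193 = 2.38 g/cm³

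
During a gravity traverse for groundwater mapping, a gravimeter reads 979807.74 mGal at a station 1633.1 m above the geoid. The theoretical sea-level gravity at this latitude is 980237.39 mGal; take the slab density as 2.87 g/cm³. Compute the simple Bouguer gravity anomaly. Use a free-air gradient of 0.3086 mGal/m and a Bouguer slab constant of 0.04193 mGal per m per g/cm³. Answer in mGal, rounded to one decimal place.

Free-air correction = 0.3086 × 1633.1 = 503.97 mGal
Free-air anomaly = 979807.74 − 980237.39 + (503.97) = 74.32 mGal
Bouguer slab correction = 0.04193 × 2.87 × 1633.1 = 196.53 mGal
Simple Bouguer anomaly = 74.32 − (196.53) = -122.21 mGal

-122.2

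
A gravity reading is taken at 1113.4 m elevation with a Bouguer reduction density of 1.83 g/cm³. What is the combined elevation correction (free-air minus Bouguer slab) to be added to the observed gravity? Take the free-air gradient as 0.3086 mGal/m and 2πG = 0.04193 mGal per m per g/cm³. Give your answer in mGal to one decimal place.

Combined gradient = 0.3086 − 0.04193 × 1.83 = 0.2318681 mGal/m
Combined elevation correction = 0.2318681 × 1113.4 = 258.2 mGal

258.2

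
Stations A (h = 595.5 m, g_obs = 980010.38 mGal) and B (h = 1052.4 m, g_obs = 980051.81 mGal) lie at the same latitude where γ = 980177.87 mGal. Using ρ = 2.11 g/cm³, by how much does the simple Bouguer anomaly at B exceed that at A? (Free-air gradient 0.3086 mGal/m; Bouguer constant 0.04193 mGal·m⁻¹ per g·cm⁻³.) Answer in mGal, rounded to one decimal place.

142.0

Δg_SB(A) = 980010.38 − 980177.87 + 0.3086×595.5 − 0.04193×2.11×595.5 = -36.40 mGal
Δg_SB(B) = 980051.81 − 980177.87 + 0.3086×1052.4 − 0.04193×2.11×1052.4 = 105.60 mGal
Difference = 105.60 − (-36.40) = 142.00 mGal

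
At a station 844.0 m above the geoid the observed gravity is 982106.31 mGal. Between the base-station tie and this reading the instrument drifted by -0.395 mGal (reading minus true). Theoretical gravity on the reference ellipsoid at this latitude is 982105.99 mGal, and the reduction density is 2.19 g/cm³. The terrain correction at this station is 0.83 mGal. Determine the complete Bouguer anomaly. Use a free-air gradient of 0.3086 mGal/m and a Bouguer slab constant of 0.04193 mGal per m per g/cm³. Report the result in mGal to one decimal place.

184.5

Drift-corrected reading = 982106.31 − (-0.395) = 982106.705 mGal
Free-air correction = 0.3086 × 844.0 = 260.46 mGal
Free-air anomaly = 982106.705 − 982105.99 + (260.46) = 261.175 mGal
Bouguer slab correction = 0.04193 × 2.19 × 844.0 = 77.50 mGal
Simple Bouguer anomaly = 261.175 − (77.50) = 183.675 mGal
Complete Bouguer anomaly = 183.675 + 0.83 = 184.505 mGal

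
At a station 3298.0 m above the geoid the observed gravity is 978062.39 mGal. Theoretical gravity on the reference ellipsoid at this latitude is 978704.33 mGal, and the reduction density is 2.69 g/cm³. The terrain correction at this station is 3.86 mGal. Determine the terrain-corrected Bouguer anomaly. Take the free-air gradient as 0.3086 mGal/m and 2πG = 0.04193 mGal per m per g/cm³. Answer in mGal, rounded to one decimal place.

Free-air correction = 0.3086 × 3298.0 = 1017.76 mGal
Free-air anomaly = 978062.39 − 978704.33 + (1017.76) = 375.82 mGal
Bouguer slab correction = 0.04193 × 2.69 × 3298.0 = 371.99 mGal
Simple Bouguer anomaly = 375.82 − (371.99) = 3.83 mGal
Complete Bouguer anomaly = 3.83 + 3.86 = 7.69 mGal

7.7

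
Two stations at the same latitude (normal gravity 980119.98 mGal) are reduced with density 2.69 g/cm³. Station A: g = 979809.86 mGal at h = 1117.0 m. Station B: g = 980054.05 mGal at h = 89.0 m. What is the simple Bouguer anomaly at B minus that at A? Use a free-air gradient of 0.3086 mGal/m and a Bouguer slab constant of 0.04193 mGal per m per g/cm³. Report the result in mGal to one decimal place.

42.9

Δg_SB(A) = 979809.86 − 980119.98 + 0.3086×1117.0 − 0.04193×2.69×1117.0 = -91.40 mGal
Δg_SB(B) = 980054.05 − 980119.98 + 0.3086×89.0 − 0.04193×2.69×89.0 = -48.50 mGal
Difference = -48.50 − (-91.40) = 42.90 mGal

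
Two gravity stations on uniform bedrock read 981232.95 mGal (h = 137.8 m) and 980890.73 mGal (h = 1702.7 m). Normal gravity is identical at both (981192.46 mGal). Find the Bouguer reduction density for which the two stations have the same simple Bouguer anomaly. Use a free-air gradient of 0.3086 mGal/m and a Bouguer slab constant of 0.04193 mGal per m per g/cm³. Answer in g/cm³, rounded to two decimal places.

Δg_obs = 980890.73 − 981232.95 = -342.22 mGal over Δh = 1702.7 − 137.8 = 1564.9 m
Equal Bouguer anomalies ⇒ Δg_obs + (0.3086 − 0.04193ρ)·Δh = 0
0.3086 − 0.04193ρ = −Δg_obs/Δh = 0.21868
ρ = (0.3086 − 0.21868) / 0.04193 = 2.14 g/cm³

2.14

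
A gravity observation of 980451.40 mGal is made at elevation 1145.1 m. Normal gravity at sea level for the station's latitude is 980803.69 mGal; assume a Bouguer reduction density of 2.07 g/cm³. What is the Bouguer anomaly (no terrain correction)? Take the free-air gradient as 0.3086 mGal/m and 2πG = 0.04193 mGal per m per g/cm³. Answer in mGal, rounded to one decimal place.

-98.3

Free-air correction = 0.3086 × 1145.1 = 353.38 mGal
Free-air anomaly = 980451.40 − 980803.69 + (353.38) = 1.09 mGal
Bouguer slab correction = 0.04193 × 2.07 × 1145.1 = 99.39 mGal
Simple Bouguer anomaly = 1.09 − (99.39) = -98.30 mGal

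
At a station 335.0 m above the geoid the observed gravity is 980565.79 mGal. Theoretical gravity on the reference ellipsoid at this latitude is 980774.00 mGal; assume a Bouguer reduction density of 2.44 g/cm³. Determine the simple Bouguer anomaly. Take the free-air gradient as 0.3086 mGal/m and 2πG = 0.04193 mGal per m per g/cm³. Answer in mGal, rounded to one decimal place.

-139.1

Free-air correction = 0.3086 × 335.0 = 103.38 mGal
Free-air anomaly = 980565.79 − 980774.00 + (103.38) = -104.83 mGal
Bouguer slab correction = 0.04193 × 2.44 × 335.0 = 34.27 mGal
Simple Bouguer anomaly = -104.83 − (34.27) = -139.10 mGal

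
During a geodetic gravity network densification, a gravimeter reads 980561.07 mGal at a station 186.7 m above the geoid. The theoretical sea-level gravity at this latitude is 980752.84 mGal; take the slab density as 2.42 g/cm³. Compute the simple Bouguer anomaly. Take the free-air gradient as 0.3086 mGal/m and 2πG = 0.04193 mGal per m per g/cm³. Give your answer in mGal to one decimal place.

-153.1

Free-air correction = 0.3086 × 186.7 = 57.62 mGal
Free-air anomaly = 980561.07 − 980752.84 + (57.62) = -134.15 mGal
Bouguer slab correction = 0.04193 × 2.42 × 186.7 = 18.94 mGal
Simple Bouguer anomaly = -134.15 − (18.94) = -153.09 mGal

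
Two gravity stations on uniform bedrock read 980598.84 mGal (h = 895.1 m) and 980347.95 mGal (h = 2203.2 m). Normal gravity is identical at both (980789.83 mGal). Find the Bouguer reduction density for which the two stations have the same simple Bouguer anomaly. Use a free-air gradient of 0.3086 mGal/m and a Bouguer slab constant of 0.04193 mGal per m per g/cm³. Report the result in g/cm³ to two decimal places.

2.79

Δg_obs = 980347.95 − 980598.84 = -250.89 mGal over Δh = 2203.2 − 895.1 = 1308.1 m
Equal Bouguer anomalies ⇒ Δg_obs + (0.3086 − 0.04193ρ)·Δh = 0
0.3086 − 0.04193ρ = −Δg_obs/Δh = 0.19180
ρ = (0.3086 − 0.19180) / 0.04193 = 2.79 g/cm³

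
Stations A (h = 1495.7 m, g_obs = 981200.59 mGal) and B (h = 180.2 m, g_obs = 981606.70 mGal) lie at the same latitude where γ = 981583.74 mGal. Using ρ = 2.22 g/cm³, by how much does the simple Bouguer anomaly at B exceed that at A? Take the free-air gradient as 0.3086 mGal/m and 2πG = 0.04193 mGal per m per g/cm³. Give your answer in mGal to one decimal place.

Δg_SB(A) = 981200.59 − 981583.74 + 0.3086×1495.7 − 0.04193×2.22×1495.7 = -60.80 mGal
Δg_SB(B) = 981606.70 − 981583.74 + 0.3086×180.2 − 0.04193×2.22×180.2 = 61.80 mGal
Difference = 61.80 − (-60.80) = 122.60 mGal

122.6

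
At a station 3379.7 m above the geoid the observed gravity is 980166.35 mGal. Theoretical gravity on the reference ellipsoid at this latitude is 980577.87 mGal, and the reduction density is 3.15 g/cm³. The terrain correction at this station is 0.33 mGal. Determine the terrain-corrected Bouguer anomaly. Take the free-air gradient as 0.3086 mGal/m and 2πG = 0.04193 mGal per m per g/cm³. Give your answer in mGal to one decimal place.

Free-air correction = 0.3086 × 3379.7 = 1042.98 mGal
Free-air anomaly = 980166.35 − 980577.87 + (1042.98) = 631.46 mGal
Bouguer slab correction = 0.04193 × 3.15 × 3379.7 = 446.39 mGal
Simple Bouguer anomaly = 631.46 − (446.39) = 185.07 mGal
Complete Bouguer anomaly = 185.07 + 0.33 = 185.40 mGal

185.4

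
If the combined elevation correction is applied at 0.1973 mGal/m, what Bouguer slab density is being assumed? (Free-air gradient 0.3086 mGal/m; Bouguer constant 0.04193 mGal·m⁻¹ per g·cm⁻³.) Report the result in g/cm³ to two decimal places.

0.1973 = 0.3086 − 0.04193 × ρ
ρ = (0.3086 − 0.1973) / 0.04193 = 2.65 g/cm³

2.65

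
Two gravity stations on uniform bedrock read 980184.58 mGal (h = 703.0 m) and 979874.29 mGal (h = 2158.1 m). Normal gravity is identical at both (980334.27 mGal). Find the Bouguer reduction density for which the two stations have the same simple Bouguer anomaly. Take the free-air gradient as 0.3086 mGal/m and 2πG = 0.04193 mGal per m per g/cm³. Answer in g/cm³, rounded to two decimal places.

2.27

Δg_obs = 979874.29 − 980184.58 = -310.29 mGal over Δh = 2158.1 − 703.0 = 1455.1 m
Equal Bouguer anomalies ⇒ Δg_obs + (0.3086 − 0.04193ρ)·Δh = 0
0.3086 − 0.04193ρ = −Δg_obs/Δh = 0.21324
ρ = (0.3086 − 0.21324) / 0.04193 = 2.27 g/cm³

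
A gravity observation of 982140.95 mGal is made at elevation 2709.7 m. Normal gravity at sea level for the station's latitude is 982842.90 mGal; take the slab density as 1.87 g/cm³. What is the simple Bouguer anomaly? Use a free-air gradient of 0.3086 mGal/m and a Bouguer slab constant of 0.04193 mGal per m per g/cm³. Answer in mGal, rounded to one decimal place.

-78.2

Free-air correction = 0.3086 × 2709.7 = 836.21 mGal
Free-air anomaly = 982140.95 − 982842.90 + (836.21) = 134.26 mGal
Bouguer slab correction = 0.04193 × 1.87 × 2709.7 = 212.47 mGal
Simple Bouguer anomaly = 134.26 − (212.47) = -78.21 mGal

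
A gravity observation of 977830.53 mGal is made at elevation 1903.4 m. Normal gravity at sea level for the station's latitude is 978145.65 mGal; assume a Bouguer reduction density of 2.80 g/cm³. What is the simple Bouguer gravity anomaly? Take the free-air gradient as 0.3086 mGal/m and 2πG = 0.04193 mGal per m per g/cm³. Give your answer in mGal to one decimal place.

48.8

Free-air correction = 0.3086 × 1903.4 = 587.39 mGal
Free-air anomaly = 977830.53 − 978145.65 + (587.39) = 272.27 mGal
Bouguer slab correction = 0.04193 × 2.80 × 1903.4 = 223.47 mGal
Simple Bouguer anomaly = 272.27 − (223.47) = 48.80 mGal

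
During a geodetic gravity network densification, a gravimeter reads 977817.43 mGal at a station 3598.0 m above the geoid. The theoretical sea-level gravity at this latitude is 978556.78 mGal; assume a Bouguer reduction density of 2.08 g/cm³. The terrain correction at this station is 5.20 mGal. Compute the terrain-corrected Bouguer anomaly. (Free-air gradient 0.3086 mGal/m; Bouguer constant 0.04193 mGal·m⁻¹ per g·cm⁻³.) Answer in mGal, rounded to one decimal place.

62.4

Free-air correction = 0.3086 × 3598.0 = 1110.34 mGal
Free-air anomaly = 977817.43 − 978556.78 + (1110.34) = 370.99 mGal
Bouguer slab correction = 0.04193 × 2.08 × 3598.0 = 313.80 mGal
Simple Bouguer anomaly = 370.99 − (313.80) = 57.19 mGal
Complete Bouguer anomaly = 57.19 + 5.20 = 62.39 mGal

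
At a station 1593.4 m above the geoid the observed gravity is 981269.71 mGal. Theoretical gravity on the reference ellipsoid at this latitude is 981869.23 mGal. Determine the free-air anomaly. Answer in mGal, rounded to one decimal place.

-107.8

Free-air correction = 0.3086 × 1593.4 = 491.72 mGal
Free-air anomaly = 981269.71 − 981869.23 + (491.72) = -107.80 mGal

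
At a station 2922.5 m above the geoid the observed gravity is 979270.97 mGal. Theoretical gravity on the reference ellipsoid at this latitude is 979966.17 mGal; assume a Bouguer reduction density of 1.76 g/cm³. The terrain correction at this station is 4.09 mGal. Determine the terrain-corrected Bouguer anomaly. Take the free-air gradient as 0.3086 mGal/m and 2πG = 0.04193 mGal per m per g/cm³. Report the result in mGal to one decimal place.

Free-air correction = 0.3086 × 2922.5 = 901.88 mGal
Free-air anomaly = 979270.97 − 979966.17 + (901.88) = 206.68 mGal
Bouguer slab correction = 0.04193 × 1.76 × 2922.5 = 215.67 mGal
Simple Bouguer anomaly = 206.68 − (215.67) = -8.99 mGal
Complete Bouguer anomaly = -8.99 + 4.09 = -4.90 mGal

-4.9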